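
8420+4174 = 12594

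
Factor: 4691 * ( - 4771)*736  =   - 2^5*13^1*23^1 * 367^1 * 4691^1=- 16472240096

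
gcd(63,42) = 21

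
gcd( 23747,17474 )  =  1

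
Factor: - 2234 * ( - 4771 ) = 10658414 = 2^1 * 13^1*367^1*1117^1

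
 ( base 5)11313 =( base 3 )1010212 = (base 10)833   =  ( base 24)1ah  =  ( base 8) 1501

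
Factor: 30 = 2^1*3^1* 5^1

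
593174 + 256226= 849400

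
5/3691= 5/3691 = 0.00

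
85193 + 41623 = 126816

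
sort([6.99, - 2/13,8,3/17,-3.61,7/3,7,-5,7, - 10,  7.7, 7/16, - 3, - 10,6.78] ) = [ - 10,-10, - 5,-3.61,  -  3, - 2/13,3/17, 7/16, 7/3 , 6.78,6.99,7,7, 7.7, 8] 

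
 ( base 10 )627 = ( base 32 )jj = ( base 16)273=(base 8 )1163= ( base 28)MB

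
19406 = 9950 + 9456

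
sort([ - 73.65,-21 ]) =[ - 73.65, - 21]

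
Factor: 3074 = 2^1*29^1*53^1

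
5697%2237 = 1223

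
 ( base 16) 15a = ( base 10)346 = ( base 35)9v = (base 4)11122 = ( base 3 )110211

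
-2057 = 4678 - 6735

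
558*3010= 1679580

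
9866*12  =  118392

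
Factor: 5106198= 2^1 * 3^1 * 851033^1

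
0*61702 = 0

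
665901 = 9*73989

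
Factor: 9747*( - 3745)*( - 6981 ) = 3^4*5^1*7^1 * 13^1 * 19^2*107^1*179^1 = 254824057215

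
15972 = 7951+8021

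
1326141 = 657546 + 668595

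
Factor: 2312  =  2^3*17^2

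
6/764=3/382 =0.01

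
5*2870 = 14350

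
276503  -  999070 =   -  722567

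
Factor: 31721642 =2^1*743^1 *21347^1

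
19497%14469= 5028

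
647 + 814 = 1461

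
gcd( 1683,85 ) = 17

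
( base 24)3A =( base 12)6A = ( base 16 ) 52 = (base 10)82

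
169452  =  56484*3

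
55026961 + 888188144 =943215105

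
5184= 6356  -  1172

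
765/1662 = 255/554 = 0.46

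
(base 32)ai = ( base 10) 338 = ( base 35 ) 9N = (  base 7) 662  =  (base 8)522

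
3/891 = 1/297 = 0.00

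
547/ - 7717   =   - 547/7717 = - 0.07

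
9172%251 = 136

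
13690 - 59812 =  - 46122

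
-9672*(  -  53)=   512616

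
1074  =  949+125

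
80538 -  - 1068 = 81606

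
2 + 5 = 7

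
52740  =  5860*9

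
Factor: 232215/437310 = 137/258 = 2^( - 1 )*3^(-1)*43^( - 1 )*137^1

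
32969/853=32969/853=38.65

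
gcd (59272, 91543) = 31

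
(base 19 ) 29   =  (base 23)21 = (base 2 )101111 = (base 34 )1d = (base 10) 47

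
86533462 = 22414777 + 64118685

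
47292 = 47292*1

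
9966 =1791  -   - 8175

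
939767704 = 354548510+585219194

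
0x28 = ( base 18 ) 24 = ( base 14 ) 2c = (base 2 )101000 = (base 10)40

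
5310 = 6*885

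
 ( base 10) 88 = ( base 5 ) 323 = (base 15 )5D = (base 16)58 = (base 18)4g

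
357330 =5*71466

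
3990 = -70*(-57 ) 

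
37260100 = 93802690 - 56542590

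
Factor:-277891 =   -  277891^1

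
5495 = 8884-3389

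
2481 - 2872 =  - 391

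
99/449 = 99/449 = 0.22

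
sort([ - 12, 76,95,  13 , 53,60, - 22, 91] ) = [ -22 , - 12,13,53,60,76, 91,95 ] 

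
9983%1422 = 29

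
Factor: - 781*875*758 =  - 517998250 = - 2^1*5^3*7^1*11^1 * 71^1 * 379^1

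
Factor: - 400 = -2^4 * 5^2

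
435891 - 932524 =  - 496633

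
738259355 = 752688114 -14428759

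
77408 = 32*2419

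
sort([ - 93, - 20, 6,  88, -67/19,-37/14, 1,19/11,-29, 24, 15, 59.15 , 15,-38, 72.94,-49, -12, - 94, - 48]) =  [ - 94,-93, - 49, - 48 , - 38,-29 , - 20, - 12, -67/19, - 37/14, 1,19/11, 6, 15 , 15, 24,  59.15,  72.94,88 ]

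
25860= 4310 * 6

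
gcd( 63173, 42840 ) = 1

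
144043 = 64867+79176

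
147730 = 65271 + 82459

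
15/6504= 5/2168 =0.00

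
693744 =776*894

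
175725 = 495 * 355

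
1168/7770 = 584/3885 = 0.15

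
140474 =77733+62741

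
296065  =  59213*5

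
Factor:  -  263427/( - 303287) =3^1*277^1*317^1 * 303287^ (  -  1)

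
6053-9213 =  - 3160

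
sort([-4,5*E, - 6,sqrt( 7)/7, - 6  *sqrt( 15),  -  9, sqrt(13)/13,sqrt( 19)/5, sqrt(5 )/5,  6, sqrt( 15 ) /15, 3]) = [ - 6*sqrt( 15), - 9, - 6, - 4, sqrt( 15)/15,sqrt( 13)/13,sqrt(7) /7, sqrt(5 )/5, sqrt( 19 ) /5 , 3, 6, 5*E] 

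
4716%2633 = 2083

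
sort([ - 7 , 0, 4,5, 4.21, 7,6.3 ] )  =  [ - 7, 0, 4,4.21,  5, 6.3, 7 ] 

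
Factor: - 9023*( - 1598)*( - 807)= -2^1*3^1*7^1 * 17^1*47^1 *269^1 * 1289^1= -11635934478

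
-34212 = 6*(-5702) 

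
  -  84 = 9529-9613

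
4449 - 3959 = 490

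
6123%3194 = 2929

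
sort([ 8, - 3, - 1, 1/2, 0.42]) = [ - 3,  -  1,  0.42, 1/2,8 ] 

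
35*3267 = 114345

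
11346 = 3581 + 7765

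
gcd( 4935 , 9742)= 1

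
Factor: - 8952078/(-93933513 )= 2984026/31311171 = 2^1*3^( - 3)*19^2*1061^( - 1) * 1093^(  -  1)*4133^1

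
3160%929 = 373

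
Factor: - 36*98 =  - 2^3*3^2*7^2 = -3528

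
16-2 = 14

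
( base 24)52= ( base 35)3h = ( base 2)1111010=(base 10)122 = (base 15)82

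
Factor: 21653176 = 2^3*691^1* 3917^1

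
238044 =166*1434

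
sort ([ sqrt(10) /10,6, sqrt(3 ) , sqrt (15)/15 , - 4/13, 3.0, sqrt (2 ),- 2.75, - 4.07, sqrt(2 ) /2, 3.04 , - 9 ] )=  [ - 9, - 4.07, - 2.75 , - 4/13, sqrt( 15 )/15,sqrt(10)/10, sqrt( 2) /2, sqrt(2), sqrt( 3 ),3.0, 3.04,  6 ]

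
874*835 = 729790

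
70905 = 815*87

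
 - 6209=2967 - 9176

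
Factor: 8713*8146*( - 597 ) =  - 42372730506 = - 2^1* 3^1*199^1*4073^1*8713^1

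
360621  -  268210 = 92411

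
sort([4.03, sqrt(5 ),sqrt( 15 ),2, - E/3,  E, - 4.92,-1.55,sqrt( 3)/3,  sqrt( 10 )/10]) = [ - 4.92,-1.55 , - E/3,sqrt (10)/10,sqrt(3)/3, 2,sqrt( 5),E,sqrt( 15 ) , 4.03]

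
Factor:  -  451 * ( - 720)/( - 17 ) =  - 2^4 * 3^2 * 5^1*11^1 * 17^ ( - 1)*41^1= - 324720/17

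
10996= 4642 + 6354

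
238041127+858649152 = 1096690279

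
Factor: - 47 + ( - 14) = - 61 = -  61^1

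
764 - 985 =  - 221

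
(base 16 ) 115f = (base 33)42p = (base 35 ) 3M2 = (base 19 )C61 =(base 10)4447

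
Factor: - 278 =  - 2^1 * 139^1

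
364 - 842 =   -  478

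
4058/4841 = 4058/4841 =0.84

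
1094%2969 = 1094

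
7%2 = 1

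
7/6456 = 7/6456 = 0.00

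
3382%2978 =404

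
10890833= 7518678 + 3372155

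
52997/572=92  +  373/572 = 92.65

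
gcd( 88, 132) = 44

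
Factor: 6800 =2^4*5^2*17^1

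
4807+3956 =8763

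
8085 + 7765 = 15850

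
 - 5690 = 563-6253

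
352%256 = 96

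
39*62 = 2418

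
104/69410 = 52/34705 = 0.00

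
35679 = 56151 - 20472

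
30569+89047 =119616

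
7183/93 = 77+22/93 = 77.24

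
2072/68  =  30+8/17  =  30.47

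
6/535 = 6/535 = 0.01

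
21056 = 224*94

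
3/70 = 3/70 = 0.04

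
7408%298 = 256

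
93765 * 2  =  187530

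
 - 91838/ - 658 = 977/7 = 139.57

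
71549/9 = 7949 + 8/9 = 7949.89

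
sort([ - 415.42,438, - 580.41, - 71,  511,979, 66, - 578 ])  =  [-580.41, - 578, - 415.42, - 71, 66,438,511,979]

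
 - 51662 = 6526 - 58188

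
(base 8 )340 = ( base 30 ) 7e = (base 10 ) 224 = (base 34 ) 6k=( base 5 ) 1344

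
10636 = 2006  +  8630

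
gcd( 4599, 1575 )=63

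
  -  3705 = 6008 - 9713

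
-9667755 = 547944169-557611924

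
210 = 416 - 206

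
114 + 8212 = 8326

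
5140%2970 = 2170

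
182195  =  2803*65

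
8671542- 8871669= - 200127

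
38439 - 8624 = 29815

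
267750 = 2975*90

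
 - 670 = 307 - 977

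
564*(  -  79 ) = - 44556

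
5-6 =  - 1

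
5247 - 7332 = - 2085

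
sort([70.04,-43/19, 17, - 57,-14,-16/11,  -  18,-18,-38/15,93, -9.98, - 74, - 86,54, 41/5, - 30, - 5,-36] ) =[-86,  -  74, - 57, - 36, -30,-18, - 18,- 14, - 9.98,-5, - 38/15,-43/19, -16/11,41/5,17,54,70.04,  93] 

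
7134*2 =14268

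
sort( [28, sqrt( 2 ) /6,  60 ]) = [sqrt( 2)/6,  28 , 60]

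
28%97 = 28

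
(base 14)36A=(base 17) 262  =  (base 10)682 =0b1010101010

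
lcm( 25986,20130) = 1429230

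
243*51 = 12393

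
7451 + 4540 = 11991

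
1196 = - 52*(  -  23 )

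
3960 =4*990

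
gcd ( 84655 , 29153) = 1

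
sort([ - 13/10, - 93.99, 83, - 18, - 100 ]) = [ - 100 ,-93.99, -18, - 13/10, 83 ]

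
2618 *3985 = 10432730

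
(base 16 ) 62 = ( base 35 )2S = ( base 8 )142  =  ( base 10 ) 98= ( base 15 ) 68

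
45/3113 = 45/3113 = 0.01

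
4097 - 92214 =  - 88117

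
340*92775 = 31543500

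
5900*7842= 46267800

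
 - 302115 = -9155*33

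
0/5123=0= 0.00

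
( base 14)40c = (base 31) pl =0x31c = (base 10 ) 796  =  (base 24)194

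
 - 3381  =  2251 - 5632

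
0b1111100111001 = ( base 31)89Q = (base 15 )257d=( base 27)aq1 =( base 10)7993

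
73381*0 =0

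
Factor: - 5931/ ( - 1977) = 3^1=3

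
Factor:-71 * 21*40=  - 59640 = -2^3*3^1*5^1*7^1*71^1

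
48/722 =24/361   =  0.07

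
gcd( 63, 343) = 7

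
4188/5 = 837 + 3/5=837.60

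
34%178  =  34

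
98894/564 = 175 + 97/282= 175.34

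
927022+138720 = 1065742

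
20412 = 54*378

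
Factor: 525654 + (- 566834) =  - 2^2*5^1 * 29^1*71^1 = - 41180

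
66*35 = 2310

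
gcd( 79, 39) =1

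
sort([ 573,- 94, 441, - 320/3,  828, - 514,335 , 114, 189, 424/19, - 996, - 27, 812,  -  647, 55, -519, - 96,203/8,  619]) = [-996,  -  647,-519,  -  514,-320/3, - 96,-94, - 27, 424/19, 203/8, 55,114, 189, 335, 441, 573,  619,  812, 828] 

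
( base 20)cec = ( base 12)2b44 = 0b1001111100100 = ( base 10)5092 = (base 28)6DO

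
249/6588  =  83/2196=   0.04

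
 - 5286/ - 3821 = 5286/3821 = 1.38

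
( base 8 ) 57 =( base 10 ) 47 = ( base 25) 1M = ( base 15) 32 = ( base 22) 23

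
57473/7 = 57473/7 = 8210.43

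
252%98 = 56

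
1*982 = 982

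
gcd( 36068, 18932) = 4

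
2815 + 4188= 7003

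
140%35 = 0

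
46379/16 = 46379/16 = 2898.69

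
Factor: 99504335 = 5^1*7^1*41^1 * 69341^1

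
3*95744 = 287232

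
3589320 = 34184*105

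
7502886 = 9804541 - 2301655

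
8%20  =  8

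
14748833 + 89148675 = 103897508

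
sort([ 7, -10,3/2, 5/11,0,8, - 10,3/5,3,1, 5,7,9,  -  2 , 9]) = [ - 10 , - 10 ,  -  2, 0  ,  5/11,3/5,1,3/2,3, 5,7,7,8, 9,9]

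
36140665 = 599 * 60335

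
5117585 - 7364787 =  - 2247202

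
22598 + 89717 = 112315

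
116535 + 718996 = 835531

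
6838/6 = 1139  +  2/3 = 1139.67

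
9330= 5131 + 4199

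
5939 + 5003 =10942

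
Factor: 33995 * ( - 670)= - 2^1 * 5^2* 13^1 * 67^1 * 523^1=   - 22776650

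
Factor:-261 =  - 3^2*29^1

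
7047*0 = 0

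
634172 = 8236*77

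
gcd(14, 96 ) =2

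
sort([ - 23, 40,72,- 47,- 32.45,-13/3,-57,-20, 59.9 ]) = [ - 57 ,-47, - 32.45, - 23,-20,-13/3, 40, 59.9, 72 ] 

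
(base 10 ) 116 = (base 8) 164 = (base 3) 11022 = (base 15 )7b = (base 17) 6e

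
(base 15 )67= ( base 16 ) 61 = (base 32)31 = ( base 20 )4H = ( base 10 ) 97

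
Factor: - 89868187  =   - 29^1*41^1* 75583^1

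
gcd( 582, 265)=1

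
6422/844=7 + 257/422 = 7.61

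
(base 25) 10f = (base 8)1200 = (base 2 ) 1010000000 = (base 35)IA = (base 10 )640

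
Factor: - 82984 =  - 2^3*11^1*23^1*41^1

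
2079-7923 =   -  5844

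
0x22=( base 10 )34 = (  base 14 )26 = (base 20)1e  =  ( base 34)10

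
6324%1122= 714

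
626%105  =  101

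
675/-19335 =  -45/1289 = -  0.03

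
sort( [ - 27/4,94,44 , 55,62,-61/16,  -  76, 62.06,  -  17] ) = [ - 76,-17, - 27/4, - 61/16 , 44, 55, 62,62.06,94 ] 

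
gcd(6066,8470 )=2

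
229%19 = 1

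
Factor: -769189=  -  23^1 * 53^1* 631^1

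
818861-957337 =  - 138476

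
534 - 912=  - 378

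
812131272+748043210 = 1560174482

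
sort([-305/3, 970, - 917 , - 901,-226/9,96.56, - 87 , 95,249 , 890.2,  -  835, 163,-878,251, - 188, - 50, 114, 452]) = [- 917, - 901, - 878 ,-835, - 188, - 305/3 , - 87, - 50 , - 226/9 , 95,96.56,  114, 163, 249,251,452,890.2,970]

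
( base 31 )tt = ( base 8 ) 1640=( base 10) 928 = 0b1110100000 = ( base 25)1c3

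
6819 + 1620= 8439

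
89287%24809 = 14860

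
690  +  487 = 1177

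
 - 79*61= -4819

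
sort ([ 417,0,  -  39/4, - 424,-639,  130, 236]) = [ - 639, - 424 , - 39/4, 0, 130,236 , 417 ]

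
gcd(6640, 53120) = 6640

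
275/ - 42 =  - 7 + 19/42 = -  6.55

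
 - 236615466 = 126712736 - 363328202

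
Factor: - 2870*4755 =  - 13646850 = - 2^1*3^1*5^2*7^1 * 41^1* 317^1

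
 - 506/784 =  - 1 + 139/392=- 0.65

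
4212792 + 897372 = 5110164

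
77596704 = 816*95094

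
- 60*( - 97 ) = 5820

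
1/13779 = 1/13779=0.00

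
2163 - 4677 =-2514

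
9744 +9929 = 19673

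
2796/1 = 2796 = 2796.00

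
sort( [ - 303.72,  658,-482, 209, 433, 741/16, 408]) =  [ - 482,  -  303.72, 741/16,  209,408, 433,658 ] 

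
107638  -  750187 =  - 642549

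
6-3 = 3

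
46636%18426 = 9784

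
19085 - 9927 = 9158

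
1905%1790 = 115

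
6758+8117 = 14875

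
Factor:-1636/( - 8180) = 1/5 = 5^ (- 1 ) 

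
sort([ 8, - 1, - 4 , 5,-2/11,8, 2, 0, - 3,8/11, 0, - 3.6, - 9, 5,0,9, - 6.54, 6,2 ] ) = [-9,  -  6.54, - 4, - 3.6, - 3, - 1, - 2/11,0,  0,0,8/11, 2, 2,5,5,6 , 8, 8,9] 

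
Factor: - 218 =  - 2^1*109^1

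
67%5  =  2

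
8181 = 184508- 176327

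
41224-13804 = 27420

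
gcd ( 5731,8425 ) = 1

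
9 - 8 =1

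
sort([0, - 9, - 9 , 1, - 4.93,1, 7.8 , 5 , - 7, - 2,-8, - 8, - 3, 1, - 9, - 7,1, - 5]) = [ - 9 , - 9, - 9, - 8, - 8, - 7 , - 7, - 5, - 4.93, - 3, - 2, 0,1,  1, 1,1, 5, 7.8] 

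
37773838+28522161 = 66295999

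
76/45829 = 76/45829= 0.00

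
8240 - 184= 8056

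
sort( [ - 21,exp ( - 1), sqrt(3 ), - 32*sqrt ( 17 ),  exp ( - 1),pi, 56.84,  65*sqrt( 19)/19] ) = [ - 32*sqrt ( 17),  -  21,exp( - 1), exp( - 1 ), sqrt( 3),pi, 65*sqrt( 19)/19,  56.84 ] 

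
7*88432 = 619024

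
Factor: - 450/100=-2^( -1 )*3^2 = - 9/2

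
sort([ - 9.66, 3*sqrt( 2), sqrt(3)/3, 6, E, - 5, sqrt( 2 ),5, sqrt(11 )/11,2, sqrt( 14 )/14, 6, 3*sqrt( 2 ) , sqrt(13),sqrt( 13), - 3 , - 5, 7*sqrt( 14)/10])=[-9.66, - 5, - 5, - 3,sqrt( 14)/14, sqrt( 11 ) /11, sqrt( 3 )/3, sqrt( 2),2, 7* sqrt( 14)/10, E, sqrt( 13),sqrt( 13), 3*sqrt( 2), 3*sqrt(2),5,6,6 ]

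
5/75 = 1/15 = 0.07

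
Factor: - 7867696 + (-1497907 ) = -13^1*107^1*6733^1 = - 9365603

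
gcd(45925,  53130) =55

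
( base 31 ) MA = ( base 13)413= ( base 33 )kw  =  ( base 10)692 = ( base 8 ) 1264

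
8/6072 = 1/759  =  0.00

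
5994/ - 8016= -1+337/1336 =- 0.75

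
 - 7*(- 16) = 112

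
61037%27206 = 6625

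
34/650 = 17/325= 0.05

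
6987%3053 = 881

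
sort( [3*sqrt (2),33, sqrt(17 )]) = [ sqrt(17), 3*sqrt( 2),  33]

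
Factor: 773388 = 2^2*  3^4*7^1*11^1*31^1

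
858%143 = 0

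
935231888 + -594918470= 340313418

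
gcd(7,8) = 1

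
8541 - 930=7611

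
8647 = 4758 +3889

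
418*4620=1931160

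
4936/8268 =1234/2067 = 0.60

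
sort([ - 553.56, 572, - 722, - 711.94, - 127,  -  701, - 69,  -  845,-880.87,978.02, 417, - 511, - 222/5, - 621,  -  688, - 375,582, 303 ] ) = [  -  880.87,-845,  -  722, - 711.94, - 701 , - 688,-621, - 553.56, - 511 , - 375,-127,-69, - 222/5,303, 417, 572,582 , 978.02 ] 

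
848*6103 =5175344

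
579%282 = 15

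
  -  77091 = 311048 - 388139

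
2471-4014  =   - 1543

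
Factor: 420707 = 7^1*60101^1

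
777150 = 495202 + 281948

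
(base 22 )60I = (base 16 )b6a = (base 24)51I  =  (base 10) 2922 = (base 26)48a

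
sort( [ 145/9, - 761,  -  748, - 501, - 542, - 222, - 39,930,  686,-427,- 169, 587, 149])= [-761 ,-748, - 542, - 501, - 427,- 222 , - 169, - 39, 145/9, 149,587 , 686, 930] 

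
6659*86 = 572674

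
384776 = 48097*8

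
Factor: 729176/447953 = 2^3*7^1*11^( - 1)*29^1*193^( - 1)*211^(  -  1)*449^1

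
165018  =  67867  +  97151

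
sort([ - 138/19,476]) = [ - 138/19,476 ] 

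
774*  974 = 753876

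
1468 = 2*734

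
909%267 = 108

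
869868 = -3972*( - 219 )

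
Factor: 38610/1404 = 2^( -1 )*5^1*11^1 = 55/2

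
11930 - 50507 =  - 38577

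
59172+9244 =68416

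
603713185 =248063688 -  - 355649497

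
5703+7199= 12902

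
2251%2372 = 2251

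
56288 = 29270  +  27018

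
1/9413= 1/9413  =  0.00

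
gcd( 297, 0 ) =297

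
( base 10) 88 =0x58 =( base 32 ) 2O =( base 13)6a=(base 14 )64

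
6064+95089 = 101153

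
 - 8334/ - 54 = 463/3 = 154.33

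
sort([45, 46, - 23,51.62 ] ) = [ - 23,45, 46, 51.62]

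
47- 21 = 26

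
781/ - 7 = -781/7=   - 111.57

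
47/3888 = 47/3888 = 0.01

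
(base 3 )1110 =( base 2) 100111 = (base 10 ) 39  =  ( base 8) 47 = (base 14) 2b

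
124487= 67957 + 56530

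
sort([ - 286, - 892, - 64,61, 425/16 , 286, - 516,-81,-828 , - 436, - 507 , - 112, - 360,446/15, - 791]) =[ - 892, - 828, - 791, - 516, - 507, - 436,  -  360, - 286, - 112, - 81, - 64,425/16,446/15,61, 286] 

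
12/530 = 6/265 = 0.02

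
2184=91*24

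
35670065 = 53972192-18302127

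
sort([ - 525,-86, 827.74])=[ - 525,-86,827.74]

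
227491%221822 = 5669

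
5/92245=1/18449  =  0.00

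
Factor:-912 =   -  2^4*3^1 * 19^1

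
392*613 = 240296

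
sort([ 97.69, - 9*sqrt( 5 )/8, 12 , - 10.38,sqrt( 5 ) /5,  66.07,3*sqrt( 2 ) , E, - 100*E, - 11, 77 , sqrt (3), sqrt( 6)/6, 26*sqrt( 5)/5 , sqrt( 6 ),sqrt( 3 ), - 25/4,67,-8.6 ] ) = [ - 100*E, - 11, -10.38, - 8.6, - 25/4  , - 9*sqrt( 5 )/8, sqrt(6) /6, sqrt(5)/5,  sqrt( 3),sqrt( 3)  ,  sqrt( 6 ) , E,  3*sqrt(2),26*sqrt(5)/5, 12, 66.07, 67,77, 97.69]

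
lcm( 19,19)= 19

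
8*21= 168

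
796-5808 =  - 5012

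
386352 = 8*48294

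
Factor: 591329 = 113^1 * 5233^1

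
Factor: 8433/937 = 9=3^2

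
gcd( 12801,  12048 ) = 753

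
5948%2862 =224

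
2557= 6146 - 3589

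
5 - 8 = - 3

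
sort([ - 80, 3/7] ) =[ - 80,3/7] 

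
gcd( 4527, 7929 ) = 9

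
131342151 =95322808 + 36019343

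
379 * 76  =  28804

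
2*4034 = 8068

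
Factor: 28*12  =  2^4*3^1*7^1 = 336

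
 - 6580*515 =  - 3388700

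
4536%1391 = 363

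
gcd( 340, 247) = 1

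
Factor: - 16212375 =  - 3^2*5^3*14411^1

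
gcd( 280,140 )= 140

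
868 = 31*28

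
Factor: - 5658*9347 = - 52885326 = - 2^1*3^1*13^1*23^1*41^1*719^1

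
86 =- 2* (-43 ) 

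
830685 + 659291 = 1489976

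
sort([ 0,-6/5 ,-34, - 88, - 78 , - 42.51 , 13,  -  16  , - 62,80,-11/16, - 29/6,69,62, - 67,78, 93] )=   [ - 88, - 78, - 67 , - 62 ,-42.51, - 34, - 16, - 29/6,-6/5,-11/16,  0,13,62,  69, 78 , 80, 93] 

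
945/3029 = 945/3029 = 0.31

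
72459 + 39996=112455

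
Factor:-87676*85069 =-2^2*23^1 * 97^1*877^1 * 953^1 = - 7458509644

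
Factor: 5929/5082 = 2^( - 1)*3^( - 1 )*7^1 = 7/6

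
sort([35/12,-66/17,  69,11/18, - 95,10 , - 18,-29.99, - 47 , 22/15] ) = [-95,  -  47, - 29.99, - 18, - 66/17 , 11/18 , 22/15,35/12,10,69] 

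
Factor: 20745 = 3^2* 5^1 * 461^1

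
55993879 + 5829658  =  61823537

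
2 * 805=1610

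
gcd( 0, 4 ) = 4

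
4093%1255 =328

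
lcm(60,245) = 2940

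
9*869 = 7821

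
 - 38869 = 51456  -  90325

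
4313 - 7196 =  - 2883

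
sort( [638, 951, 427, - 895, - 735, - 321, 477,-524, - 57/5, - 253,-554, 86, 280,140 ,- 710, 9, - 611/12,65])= [ - 895, - 735, - 710, - 554, - 524, - 321, - 253,  -  611/12, - 57/5,9,  65, 86, 140, 280,427, 477, 638, 951 ]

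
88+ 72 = 160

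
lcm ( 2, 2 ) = 2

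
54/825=18/275= 0.07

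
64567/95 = 679 + 62/95 = 679.65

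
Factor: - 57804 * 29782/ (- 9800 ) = 3^1*5^( - 2)*7^( - 2)*4817^1*14891^1 = 215189841/1225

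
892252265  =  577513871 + 314738394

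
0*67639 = 0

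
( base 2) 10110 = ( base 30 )m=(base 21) 11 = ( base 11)20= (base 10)22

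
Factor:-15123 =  - 3^1*71^2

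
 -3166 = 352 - 3518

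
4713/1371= 3 + 200/457 = 3.44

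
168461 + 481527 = 649988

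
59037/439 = 134 + 211/439 = 134.48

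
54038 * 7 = 378266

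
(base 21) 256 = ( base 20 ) 29D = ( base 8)1741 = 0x3e1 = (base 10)993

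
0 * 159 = 0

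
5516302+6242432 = 11758734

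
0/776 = 0= 0.00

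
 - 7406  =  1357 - 8763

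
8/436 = 2/109 =0.02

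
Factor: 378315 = 3^2* 5^1 * 7^1*1201^1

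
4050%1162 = 564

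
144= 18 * 8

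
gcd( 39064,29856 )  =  8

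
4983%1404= 771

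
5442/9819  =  1814/3273 = 0.55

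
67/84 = 67/84= 0.80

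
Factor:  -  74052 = - 2^2*3^2*11^2 *17^1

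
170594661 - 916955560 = -746360899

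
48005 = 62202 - 14197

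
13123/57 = 13123/57=230.23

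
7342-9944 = -2602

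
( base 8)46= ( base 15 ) 28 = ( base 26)1c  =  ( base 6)102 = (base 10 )38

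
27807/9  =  9269/3 = 3089.67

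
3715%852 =307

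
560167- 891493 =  - 331326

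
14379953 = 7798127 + 6581826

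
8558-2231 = 6327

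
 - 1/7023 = - 1+7022/7023 = -  0.00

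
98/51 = 98/51 = 1.92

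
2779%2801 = 2779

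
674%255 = 164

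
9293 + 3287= 12580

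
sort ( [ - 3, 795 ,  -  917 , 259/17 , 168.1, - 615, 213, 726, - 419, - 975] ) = [ - 975, - 917,-615, - 419, - 3, 259/17,168.1, 213,726, 795] 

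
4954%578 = 330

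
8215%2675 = 190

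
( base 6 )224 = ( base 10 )88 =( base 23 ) 3j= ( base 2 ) 1011000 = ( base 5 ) 323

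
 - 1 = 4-5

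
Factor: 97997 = 43^2*53^1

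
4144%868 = 672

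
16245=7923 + 8322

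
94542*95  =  8981490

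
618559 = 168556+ 450003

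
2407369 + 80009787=82417156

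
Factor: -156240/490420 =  - 36/113 = - 2^2 * 3^2 * 113^( - 1 )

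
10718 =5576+5142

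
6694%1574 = 398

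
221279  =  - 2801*( - 79)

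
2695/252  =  10+ 25/36=10.69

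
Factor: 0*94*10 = 0 = 0^1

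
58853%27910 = 3033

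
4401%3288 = 1113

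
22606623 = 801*28223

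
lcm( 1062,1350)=79650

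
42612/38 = 21306/19 = 1121.37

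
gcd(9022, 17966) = 26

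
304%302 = 2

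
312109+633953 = 946062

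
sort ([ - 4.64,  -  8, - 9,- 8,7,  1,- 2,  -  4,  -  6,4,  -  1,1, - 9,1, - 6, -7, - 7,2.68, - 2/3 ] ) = [-9, - 9, - 8, - 8 , - 7, - 7,- 6, - 6, - 4.64, -4,-2, - 1 , - 2/3,1,1,1,2.68, 4,7]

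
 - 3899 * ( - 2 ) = 7798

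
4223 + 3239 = 7462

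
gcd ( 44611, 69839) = 7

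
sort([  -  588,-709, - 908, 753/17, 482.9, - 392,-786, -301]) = [ - 908, - 786,-709, - 588, - 392, - 301,  753/17,482.9]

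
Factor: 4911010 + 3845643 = 8756653 = 8756653^1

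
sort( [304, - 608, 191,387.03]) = [ - 608,191,304,387.03]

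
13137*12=157644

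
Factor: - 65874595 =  - 5^1*461^1*28579^1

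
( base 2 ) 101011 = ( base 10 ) 43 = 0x2b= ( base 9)47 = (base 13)34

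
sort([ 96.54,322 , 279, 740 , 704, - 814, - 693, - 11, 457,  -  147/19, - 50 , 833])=[  -  814,  -  693, -50,  -  11,-147/19,96.54, 279, 322 , 457, 704,740,833]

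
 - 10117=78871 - 88988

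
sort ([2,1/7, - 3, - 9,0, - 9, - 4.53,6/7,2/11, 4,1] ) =[ - 9,  -  9,-4.53, - 3,0, 1/7,2/11,6/7,  1,  2,  4] 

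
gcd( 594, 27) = 27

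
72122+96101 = 168223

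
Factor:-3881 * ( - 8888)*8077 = 278610687256 =2^3*11^1*41^1*101^1*197^1*3881^1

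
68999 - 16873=52126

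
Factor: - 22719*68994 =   -  1567474686 =-2^1*3^3*3833^1 * 7573^1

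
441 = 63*7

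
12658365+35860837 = 48519202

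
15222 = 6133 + 9089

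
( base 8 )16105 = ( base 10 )7237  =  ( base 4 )1301011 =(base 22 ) EKL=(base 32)725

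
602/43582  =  43/3113 = 0.01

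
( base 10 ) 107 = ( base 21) 52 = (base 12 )8b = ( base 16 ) 6b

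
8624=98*88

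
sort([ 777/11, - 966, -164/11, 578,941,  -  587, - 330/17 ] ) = [- 966,-587, - 330/17, - 164/11, 777/11,  578,941]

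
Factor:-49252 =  - 2^2*7^1*1759^1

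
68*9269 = 630292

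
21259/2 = 10629 + 1/2 = 10629.50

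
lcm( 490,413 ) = 28910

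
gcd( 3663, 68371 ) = 1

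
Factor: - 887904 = -2^5  *3^2*3083^1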